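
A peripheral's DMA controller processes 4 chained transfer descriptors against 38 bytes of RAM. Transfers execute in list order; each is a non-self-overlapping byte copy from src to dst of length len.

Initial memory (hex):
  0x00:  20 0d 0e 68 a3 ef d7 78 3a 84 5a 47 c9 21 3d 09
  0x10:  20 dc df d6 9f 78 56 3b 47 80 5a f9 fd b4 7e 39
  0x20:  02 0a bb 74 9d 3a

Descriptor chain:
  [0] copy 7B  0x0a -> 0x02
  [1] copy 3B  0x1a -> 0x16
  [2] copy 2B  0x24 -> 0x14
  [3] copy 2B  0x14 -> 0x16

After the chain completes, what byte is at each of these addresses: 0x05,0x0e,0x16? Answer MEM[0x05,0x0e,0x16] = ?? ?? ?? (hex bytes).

#0 dst[0x02+7] := {0x5a,0x47,0xc9,0x21,0x3d,0x09,0x20}
#1 dst[0x16+3] := {0x5a,0xf9,0xfd}
#2 dst[0x14+2] := {0x9d,0x3a}
#3 dst[0x16+2] := {0x9d,0x3a}
query mem[0x05]=0x21, mem[0x0e]=0x3d, mem[0x16]=0x9d

MEM[0x05,0x0e,0x16] = 21 3d 9d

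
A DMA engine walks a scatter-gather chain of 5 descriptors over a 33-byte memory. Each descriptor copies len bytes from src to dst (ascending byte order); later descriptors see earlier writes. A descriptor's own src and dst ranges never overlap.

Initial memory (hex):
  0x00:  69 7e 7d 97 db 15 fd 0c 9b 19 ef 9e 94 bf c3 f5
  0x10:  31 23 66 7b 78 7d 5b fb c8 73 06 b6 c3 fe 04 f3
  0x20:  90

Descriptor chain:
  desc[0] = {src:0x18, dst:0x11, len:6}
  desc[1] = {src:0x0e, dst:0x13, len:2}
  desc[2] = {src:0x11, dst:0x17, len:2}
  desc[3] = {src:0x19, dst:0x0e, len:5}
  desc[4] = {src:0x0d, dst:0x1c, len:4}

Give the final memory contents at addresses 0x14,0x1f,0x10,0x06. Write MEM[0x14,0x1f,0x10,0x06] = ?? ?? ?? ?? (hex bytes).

MEM[0x14,0x1f,0x10,0x06] = f5 b6 b6 fd

  after D0: wrote 6B at 0x11 = c87306b6c3fe
  after D1: wrote 2B at 0x13 = c3f5
  after D2: wrote 2B at 0x17 = c873
  after D3: wrote 5B at 0x0e = 7306b6c3fe
  after D4: wrote 4B at 0x1c = bf7306b6
query mem[0x14]=0xf5, mem[0x1f]=0xb6, mem[0x10]=0xb6, mem[0x06]=0xfd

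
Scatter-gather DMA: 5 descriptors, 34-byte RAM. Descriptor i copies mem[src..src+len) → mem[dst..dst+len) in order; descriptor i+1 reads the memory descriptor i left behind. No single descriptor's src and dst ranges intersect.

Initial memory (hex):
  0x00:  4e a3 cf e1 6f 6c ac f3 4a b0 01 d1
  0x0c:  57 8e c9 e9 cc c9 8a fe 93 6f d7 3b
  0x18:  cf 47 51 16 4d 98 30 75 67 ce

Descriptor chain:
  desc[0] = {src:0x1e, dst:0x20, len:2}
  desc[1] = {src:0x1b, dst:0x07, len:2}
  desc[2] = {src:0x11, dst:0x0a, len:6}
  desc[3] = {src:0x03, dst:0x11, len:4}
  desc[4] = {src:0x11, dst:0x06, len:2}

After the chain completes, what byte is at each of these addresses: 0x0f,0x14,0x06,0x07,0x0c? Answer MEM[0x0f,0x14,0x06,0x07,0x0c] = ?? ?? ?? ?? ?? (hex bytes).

MEM[0x0f,0x14,0x06,0x07,0x0c] = d7 ac e1 6f fe

#0 dst[0x20+2] := {0x30,0x75}
#1 dst[0x07+2] := {0x16,0x4d}
#2 dst[0x0a+6] := {0xc9,0x8a,0xfe,0x93,0x6f,0xd7}
#3 dst[0x11+4] := {0xe1,0x6f,0x6c,0xac}
#4 dst[0x06+2] := {0xe1,0x6f}
query mem[0x0f]=0xd7, mem[0x14]=0xac, mem[0x06]=0xe1, mem[0x07]=0x6f, mem[0x0c]=0xfe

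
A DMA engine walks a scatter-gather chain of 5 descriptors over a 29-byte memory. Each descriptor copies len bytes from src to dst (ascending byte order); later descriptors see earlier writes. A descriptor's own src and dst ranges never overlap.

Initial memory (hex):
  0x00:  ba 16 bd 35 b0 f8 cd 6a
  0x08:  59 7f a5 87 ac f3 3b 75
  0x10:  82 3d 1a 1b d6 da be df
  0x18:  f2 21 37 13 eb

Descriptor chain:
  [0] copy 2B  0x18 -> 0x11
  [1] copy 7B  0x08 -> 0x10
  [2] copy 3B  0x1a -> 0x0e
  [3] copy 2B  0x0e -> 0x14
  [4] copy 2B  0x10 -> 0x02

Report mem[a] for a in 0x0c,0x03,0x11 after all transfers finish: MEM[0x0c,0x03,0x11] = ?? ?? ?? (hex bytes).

MEM[0x0c,0x03,0x11] = ac 7f 7f

#0 dst[0x11+2] := {0xf2,0x21}
#1 dst[0x10+7] := {0x59,0x7f,0xa5,0x87,0xac,0xf3,0x3b}
#2 dst[0x0e+3] := {0x37,0x13,0xeb}
#3 dst[0x14+2] := {0x37,0x13}
#4 dst[0x02+2] := {0xeb,0x7f}
query mem[0x0c]=0xac, mem[0x03]=0x7f, mem[0x11]=0x7f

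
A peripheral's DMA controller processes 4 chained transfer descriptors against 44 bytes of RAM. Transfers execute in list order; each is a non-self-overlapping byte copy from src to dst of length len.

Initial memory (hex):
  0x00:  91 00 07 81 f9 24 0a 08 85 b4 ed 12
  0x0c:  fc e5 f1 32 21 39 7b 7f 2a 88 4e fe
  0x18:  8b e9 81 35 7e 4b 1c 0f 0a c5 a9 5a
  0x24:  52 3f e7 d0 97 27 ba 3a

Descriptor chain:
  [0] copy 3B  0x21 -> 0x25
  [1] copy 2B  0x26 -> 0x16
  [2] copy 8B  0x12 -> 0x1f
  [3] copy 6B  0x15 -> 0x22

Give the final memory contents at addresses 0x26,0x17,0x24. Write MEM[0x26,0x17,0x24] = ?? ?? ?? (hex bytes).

MEM[0x26,0x17,0x24] = e9 5a 5a

#0 dst[0x25+3] := {0xc5,0xa9,0x5a}
#1 dst[0x16+2] := {0xa9,0x5a}
#2 dst[0x1f+8] := {0x7b,0x7f,0x2a,0x88,0xa9,0x5a,0x8b,0xe9}
#3 dst[0x22+6] := {0x88,0xa9,0x5a,0x8b,0xe9,0x81}
query mem[0x26]=0xe9, mem[0x17]=0x5a, mem[0x24]=0x5a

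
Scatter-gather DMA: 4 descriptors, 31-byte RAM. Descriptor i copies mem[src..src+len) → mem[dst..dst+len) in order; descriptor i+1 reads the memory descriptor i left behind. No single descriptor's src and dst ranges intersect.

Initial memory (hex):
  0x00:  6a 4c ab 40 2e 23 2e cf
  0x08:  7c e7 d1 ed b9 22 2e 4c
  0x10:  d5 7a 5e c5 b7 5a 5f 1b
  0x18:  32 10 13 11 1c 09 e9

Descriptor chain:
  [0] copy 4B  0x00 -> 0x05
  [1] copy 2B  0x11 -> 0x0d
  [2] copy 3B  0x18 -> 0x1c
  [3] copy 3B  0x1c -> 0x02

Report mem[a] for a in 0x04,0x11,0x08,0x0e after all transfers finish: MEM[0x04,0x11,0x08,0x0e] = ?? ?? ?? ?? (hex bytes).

#0 dst[0x05+4] := {0x6a,0x4c,0xab,0x40}
#1 dst[0x0d+2] := {0x7a,0x5e}
#2 dst[0x1c+3] := {0x32,0x10,0x13}
#3 dst[0x02+3] := {0x32,0x10,0x13}
query mem[0x04]=0x13, mem[0x11]=0x7a, mem[0x08]=0x40, mem[0x0e]=0x5e

MEM[0x04,0x11,0x08,0x0e] = 13 7a 40 5e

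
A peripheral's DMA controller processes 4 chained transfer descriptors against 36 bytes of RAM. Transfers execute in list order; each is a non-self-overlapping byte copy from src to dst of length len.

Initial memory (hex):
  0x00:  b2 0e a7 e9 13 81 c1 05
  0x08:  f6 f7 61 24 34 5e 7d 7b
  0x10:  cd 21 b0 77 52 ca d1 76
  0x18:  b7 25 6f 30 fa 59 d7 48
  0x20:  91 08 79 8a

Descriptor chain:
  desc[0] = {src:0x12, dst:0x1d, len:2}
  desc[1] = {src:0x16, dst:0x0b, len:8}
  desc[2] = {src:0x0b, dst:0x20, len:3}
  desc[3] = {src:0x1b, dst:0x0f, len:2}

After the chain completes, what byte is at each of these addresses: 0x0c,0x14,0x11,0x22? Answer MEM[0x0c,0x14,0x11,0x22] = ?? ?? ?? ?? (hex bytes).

D0: mem[0x1d..0x1e] <- [b0 77]
D1: mem[0x0b..0x12] <- [d1 76 b7 25 6f 30 fa b0]
D2: mem[0x20..0x22] <- [d1 76 b7]
D3: mem[0x0f..0x10] <- [30 fa]
query mem[0x0c]=0x76, mem[0x14]=0x52, mem[0x11]=0xfa, mem[0x22]=0xb7

MEM[0x0c,0x14,0x11,0x22] = 76 52 fa b7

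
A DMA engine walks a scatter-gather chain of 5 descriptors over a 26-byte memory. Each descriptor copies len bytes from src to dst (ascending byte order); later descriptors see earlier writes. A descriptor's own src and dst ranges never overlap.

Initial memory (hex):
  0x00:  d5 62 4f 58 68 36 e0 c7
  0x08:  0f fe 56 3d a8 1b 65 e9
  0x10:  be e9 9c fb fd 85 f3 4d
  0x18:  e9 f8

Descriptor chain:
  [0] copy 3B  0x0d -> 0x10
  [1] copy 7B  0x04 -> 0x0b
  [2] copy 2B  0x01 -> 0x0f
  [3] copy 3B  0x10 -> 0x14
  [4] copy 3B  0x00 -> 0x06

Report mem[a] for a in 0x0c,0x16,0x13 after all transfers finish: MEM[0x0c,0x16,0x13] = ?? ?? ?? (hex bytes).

#0 dst[0x10+3] := {0x1b,0x65,0xe9}
#1 dst[0x0b+7] := {0x68,0x36,0xe0,0xc7,0x0f,0xfe,0x56}
#2 dst[0x0f+2] := {0x62,0x4f}
#3 dst[0x14+3] := {0x4f,0x56,0xe9}
#4 dst[0x06+3] := {0xd5,0x62,0x4f}
query mem[0x0c]=0x36, mem[0x16]=0xe9, mem[0x13]=0xfb

MEM[0x0c,0x16,0x13] = 36 e9 fb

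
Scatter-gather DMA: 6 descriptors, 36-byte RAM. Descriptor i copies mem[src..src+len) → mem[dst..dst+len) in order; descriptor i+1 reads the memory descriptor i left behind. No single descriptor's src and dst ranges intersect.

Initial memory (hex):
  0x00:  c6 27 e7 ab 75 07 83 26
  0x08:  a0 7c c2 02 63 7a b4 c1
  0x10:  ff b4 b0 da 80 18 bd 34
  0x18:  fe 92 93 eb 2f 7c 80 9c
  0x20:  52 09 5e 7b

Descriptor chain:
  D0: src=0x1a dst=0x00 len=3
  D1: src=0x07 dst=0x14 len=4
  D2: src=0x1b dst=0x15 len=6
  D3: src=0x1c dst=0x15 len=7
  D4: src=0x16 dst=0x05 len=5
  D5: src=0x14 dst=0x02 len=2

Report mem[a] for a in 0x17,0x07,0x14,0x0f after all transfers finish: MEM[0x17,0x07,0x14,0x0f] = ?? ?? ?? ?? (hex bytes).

[0] 0x1a->0x00 len=3 : 93 eb 2f
[1] 0x07->0x14 len=4 : 26 a0 7c c2
[2] 0x1b->0x15 len=6 : eb 2f 7c 80 9c 52
[3] 0x1c->0x15 len=7 : 2f 7c 80 9c 52 09 5e
[4] 0x16->0x05 len=5 : 7c 80 9c 52 09
[5] 0x14->0x02 len=2 : 26 2f
query mem[0x17]=0x80, mem[0x07]=0x9c, mem[0x14]=0x26, mem[0x0f]=0xc1

MEM[0x17,0x07,0x14,0x0f] = 80 9c 26 c1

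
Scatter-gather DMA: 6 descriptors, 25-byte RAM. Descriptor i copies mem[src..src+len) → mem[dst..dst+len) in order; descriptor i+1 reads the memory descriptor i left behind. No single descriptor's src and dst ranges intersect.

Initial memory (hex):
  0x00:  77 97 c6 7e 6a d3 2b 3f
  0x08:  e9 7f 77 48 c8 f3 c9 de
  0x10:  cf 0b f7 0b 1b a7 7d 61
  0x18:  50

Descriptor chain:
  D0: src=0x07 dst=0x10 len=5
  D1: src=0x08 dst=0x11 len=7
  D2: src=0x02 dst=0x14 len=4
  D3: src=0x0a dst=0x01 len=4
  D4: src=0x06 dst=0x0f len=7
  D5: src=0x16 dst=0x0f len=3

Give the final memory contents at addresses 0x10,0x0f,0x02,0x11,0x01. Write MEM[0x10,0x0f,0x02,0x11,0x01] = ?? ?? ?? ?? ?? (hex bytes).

MEM[0x10,0x0f,0x02,0x11,0x01] = d3 6a 48 50 77

  after D0: wrote 5B at 0x10 = 3fe97f7748
  after D1: wrote 7B at 0x11 = e97f7748c8f3c9
  after D2: wrote 4B at 0x14 = c67e6ad3
  after D3: wrote 4B at 0x01 = 7748c8f3
  after D4: wrote 7B at 0x0f = 2b3fe97f7748c8
  after D5: wrote 3B at 0x0f = 6ad350
query mem[0x10]=0xd3, mem[0x0f]=0x6a, mem[0x02]=0x48, mem[0x11]=0x50, mem[0x01]=0x77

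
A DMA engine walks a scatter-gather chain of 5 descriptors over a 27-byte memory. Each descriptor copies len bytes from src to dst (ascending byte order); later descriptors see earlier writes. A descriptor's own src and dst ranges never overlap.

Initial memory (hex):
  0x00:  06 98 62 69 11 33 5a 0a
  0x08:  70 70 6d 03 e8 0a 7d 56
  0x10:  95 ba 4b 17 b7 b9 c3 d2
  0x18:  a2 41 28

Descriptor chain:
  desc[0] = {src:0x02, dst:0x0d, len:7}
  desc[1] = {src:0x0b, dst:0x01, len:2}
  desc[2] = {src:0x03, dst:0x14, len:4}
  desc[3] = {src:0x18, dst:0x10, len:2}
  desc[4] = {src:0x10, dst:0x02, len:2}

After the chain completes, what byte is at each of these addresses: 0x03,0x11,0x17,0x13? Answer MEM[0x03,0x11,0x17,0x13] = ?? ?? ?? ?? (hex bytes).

[0] 0x02->0x0d len=7 : 62 69 11 33 5a 0a 70
[1] 0x0b->0x01 len=2 : 03 e8
[2] 0x03->0x14 len=4 : 69 11 33 5a
[3] 0x18->0x10 len=2 : a2 41
[4] 0x10->0x02 len=2 : a2 41
query mem[0x03]=0x41, mem[0x11]=0x41, mem[0x17]=0x5a, mem[0x13]=0x70

MEM[0x03,0x11,0x17,0x13] = 41 41 5a 70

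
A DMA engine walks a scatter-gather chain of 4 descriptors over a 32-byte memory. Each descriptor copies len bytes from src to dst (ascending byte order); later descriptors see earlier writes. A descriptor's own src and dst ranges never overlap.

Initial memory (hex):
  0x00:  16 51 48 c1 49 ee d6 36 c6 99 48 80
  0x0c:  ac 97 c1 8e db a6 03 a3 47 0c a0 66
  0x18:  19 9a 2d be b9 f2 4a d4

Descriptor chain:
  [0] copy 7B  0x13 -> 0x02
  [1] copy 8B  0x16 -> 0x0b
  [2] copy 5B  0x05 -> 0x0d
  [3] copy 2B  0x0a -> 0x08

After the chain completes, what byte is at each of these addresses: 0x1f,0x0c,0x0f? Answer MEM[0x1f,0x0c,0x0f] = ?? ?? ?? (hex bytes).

#0 dst[0x02+7] := {0xa3,0x47,0x0c,0xa0,0x66,0x19,0x9a}
#1 dst[0x0b+8] := {0xa0,0x66,0x19,0x9a,0x2d,0xbe,0xb9,0xf2}
#2 dst[0x0d+5] := {0xa0,0x66,0x19,0x9a,0x99}
#3 dst[0x08+2] := {0x48,0xa0}
query mem[0x1f]=0xd4, mem[0x0c]=0x66, mem[0x0f]=0x19

MEM[0x1f,0x0c,0x0f] = d4 66 19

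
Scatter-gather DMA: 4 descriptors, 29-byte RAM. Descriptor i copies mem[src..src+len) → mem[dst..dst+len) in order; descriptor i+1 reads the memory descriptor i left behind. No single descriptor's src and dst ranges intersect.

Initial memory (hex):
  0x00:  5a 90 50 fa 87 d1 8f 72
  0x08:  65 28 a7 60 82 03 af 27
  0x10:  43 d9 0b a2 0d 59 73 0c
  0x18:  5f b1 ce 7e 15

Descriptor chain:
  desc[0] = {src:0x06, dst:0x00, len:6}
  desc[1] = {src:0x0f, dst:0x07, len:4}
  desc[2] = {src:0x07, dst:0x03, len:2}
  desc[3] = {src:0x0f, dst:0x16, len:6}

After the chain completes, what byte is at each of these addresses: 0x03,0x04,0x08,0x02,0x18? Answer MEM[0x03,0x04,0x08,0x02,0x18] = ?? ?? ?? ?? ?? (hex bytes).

MEM[0x03,0x04,0x08,0x02,0x18] = 27 43 43 65 d9

D0: mem[0x00..0x05] <- [8f 72 65 28 a7 60]
D1: mem[0x07..0x0a] <- [27 43 d9 0b]
D2: mem[0x03..0x04] <- [27 43]
D3: mem[0x16..0x1b] <- [27 43 d9 0b a2 0d]
query mem[0x03]=0x27, mem[0x04]=0x43, mem[0x08]=0x43, mem[0x02]=0x65, mem[0x18]=0xd9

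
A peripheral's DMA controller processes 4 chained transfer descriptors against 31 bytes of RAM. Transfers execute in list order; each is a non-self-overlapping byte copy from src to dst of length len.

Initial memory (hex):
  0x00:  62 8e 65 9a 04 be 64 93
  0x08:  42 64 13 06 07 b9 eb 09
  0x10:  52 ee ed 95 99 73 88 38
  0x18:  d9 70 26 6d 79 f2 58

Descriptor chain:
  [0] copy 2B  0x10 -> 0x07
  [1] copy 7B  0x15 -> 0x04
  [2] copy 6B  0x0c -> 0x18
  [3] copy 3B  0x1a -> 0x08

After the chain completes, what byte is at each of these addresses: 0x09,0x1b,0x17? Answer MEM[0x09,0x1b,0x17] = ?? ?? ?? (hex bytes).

MEM[0x09,0x1b,0x17] = 09 09 38

D0: mem[0x07..0x08] <- [52 ee]
D1: mem[0x04..0x0a] <- [73 88 38 d9 70 26 6d]
D2: mem[0x18..0x1d] <- [07 b9 eb 09 52 ee]
D3: mem[0x08..0x0a] <- [eb 09 52]
query mem[0x09]=0x09, mem[0x1b]=0x09, mem[0x17]=0x38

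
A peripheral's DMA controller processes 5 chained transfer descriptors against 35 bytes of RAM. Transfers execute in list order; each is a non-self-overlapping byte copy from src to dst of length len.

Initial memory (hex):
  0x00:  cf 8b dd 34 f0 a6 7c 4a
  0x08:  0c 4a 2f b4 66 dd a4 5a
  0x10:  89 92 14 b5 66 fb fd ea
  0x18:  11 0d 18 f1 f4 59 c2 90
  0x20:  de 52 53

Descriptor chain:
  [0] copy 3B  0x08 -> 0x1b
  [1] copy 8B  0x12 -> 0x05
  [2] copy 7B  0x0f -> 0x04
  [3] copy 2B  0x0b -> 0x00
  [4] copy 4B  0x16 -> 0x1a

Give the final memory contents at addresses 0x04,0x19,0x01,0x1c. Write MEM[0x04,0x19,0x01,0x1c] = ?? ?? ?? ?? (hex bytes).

MEM[0x04,0x19,0x01,0x1c] = 5a 0d 0d 11

D0: mem[0x1b..0x1d] <- [0c 4a 2f]
D1: mem[0x05..0x0c] <- [14 b5 66 fb fd ea 11 0d]
D2: mem[0x04..0x0a] <- [5a 89 92 14 b5 66 fb]
D3: mem[0x00..0x01] <- [11 0d]
D4: mem[0x1a..0x1d] <- [fd ea 11 0d]
query mem[0x04]=0x5a, mem[0x19]=0x0d, mem[0x01]=0x0d, mem[0x1c]=0x11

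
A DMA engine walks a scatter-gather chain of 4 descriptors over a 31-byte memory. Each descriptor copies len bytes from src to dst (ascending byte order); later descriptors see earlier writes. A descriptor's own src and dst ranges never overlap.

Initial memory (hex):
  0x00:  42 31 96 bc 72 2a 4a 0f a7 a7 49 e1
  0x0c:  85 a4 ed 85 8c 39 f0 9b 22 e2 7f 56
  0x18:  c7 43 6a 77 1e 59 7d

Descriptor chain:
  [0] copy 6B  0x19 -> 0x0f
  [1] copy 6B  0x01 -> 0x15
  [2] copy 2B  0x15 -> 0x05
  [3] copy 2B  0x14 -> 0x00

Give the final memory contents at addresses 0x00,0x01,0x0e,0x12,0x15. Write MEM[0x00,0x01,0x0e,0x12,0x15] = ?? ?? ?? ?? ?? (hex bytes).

MEM[0x00,0x01,0x0e,0x12,0x15] = 7d 31 ed 1e 31

[0] 0x19->0x0f len=6 : 43 6a 77 1e 59 7d
[1] 0x01->0x15 len=6 : 31 96 bc 72 2a 4a
[2] 0x15->0x05 len=2 : 31 96
[3] 0x14->0x00 len=2 : 7d 31
query mem[0x00]=0x7d, mem[0x01]=0x31, mem[0x0e]=0xed, mem[0x12]=0x1e, mem[0x15]=0x31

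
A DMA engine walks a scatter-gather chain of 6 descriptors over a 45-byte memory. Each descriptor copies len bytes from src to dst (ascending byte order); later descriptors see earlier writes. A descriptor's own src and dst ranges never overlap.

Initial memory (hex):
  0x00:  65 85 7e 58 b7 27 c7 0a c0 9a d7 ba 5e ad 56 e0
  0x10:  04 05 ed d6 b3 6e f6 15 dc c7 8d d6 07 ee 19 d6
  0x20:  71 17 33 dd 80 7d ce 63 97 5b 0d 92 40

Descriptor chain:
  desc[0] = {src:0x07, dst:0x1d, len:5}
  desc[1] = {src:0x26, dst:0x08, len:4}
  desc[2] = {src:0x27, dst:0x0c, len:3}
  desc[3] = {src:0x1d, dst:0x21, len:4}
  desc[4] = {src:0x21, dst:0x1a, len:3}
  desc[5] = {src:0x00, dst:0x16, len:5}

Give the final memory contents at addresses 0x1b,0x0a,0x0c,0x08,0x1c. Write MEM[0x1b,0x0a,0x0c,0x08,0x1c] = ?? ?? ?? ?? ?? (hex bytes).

MEM[0x1b,0x0a,0x0c,0x08,0x1c] = c0 97 63 ce 9a

#0 dst[0x1d+5] := {0x0a,0xc0,0x9a,0xd7,0xba}
#1 dst[0x08+4] := {0xce,0x63,0x97,0x5b}
#2 dst[0x0c+3] := {0x63,0x97,0x5b}
#3 dst[0x21+4] := {0x0a,0xc0,0x9a,0xd7}
#4 dst[0x1a+3] := {0x0a,0xc0,0x9a}
#5 dst[0x16+5] := {0x65,0x85,0x7e,0x58,0xb7}
query mem[0x1b]=0xc0, mem[0x0a]=0x97, mem[0x0c]=0x63, mem[0x08]=0xce, mem[0x1c]=0x9a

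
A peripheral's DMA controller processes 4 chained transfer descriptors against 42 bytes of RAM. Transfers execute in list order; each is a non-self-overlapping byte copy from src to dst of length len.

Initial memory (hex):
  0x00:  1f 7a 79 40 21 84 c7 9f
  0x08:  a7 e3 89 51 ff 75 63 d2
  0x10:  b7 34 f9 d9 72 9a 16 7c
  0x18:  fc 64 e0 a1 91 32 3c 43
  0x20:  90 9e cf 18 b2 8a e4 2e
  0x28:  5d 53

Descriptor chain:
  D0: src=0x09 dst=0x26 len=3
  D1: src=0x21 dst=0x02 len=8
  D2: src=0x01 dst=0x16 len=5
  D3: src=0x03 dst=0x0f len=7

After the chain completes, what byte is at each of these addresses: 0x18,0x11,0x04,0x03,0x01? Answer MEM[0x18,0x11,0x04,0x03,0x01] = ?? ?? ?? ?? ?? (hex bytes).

MEM[0x18,0x11,0x04,0x03,0x01] = cf b2 18 cf 7a

D0: mem[0x26..0x28] <- [e3 89 51]
D1: mem[0x02..0x09] <- [9e cf 18 b2 8a e3 89 51]
D2: mem[0x16..0x1a] <- [7a 9e cf 18 b2]
D3: mem[0x0f..0x15] <- [cf 18 b2 8a e3 89 51]
query mem[0x18]=0xcf, mem[0x11]=0xb2, mem[0x04]=0x18, mem[0x03]=0xcf, mem[0x01]=0x7a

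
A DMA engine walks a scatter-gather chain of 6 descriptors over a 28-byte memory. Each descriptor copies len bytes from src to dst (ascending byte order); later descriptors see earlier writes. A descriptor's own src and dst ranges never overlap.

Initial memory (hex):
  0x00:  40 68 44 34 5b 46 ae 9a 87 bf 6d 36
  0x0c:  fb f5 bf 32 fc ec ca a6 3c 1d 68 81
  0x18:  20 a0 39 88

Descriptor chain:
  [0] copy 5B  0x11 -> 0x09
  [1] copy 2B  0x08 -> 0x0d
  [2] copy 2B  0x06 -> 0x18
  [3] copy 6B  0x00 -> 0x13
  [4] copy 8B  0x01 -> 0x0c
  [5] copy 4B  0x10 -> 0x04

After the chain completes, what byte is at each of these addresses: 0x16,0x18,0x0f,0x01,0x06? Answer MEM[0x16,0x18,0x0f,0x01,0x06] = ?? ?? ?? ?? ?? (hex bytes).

D0: mem[0x09..0x0d] <- [ec ca a6 3c 1d]
D1: mem[0x0d..0x0e] <- [87 ec]
D2: mem[0x18..0x19] <- [ae 9a]
D3: mem[0x13..0x18] <- [40 68 44 34 5b 46]
D4: mem[0x0c..0x13] <- [68 44 34 5b 46 ae 9a 87]
D5: mem[0x04..0x07] <- [46 ae 9a 87]
query mem[0x16]=0x34, mem[0x18]=0x46, mem[0x0f]=0x5b, mem[0x01]=0x68, mem[0x06]=0x9a

MEM[0x16,0x18,0x0f,0x01,0x06] = 34 46 5b 68 9a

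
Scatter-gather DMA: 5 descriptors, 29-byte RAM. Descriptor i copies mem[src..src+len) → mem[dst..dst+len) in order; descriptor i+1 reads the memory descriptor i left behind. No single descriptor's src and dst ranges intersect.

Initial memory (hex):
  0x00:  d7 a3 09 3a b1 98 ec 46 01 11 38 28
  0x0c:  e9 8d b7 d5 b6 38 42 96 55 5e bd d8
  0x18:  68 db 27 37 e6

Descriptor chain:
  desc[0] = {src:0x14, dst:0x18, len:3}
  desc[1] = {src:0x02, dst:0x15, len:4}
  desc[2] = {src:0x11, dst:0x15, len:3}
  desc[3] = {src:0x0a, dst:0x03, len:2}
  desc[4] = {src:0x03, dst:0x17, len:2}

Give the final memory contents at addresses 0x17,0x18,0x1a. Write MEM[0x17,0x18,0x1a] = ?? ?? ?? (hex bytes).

[0] 0x14->0x18 len=3 : 55 5e bd
[1] 0x02->0x15 len=4 : 09 3a b1 98
[2] 0x11->0x15 len=3 : 38 42 96
[3] 0x0a->0x03 len=2 : 38 28
[4] 0x03->0x17 len=2 : 38 28
query mem[0x17]=0x38, mem[0x18]=0x28, mem[0x1a]=0xbd

MEM[0x17,0x18,0x1a] = 38 28 bd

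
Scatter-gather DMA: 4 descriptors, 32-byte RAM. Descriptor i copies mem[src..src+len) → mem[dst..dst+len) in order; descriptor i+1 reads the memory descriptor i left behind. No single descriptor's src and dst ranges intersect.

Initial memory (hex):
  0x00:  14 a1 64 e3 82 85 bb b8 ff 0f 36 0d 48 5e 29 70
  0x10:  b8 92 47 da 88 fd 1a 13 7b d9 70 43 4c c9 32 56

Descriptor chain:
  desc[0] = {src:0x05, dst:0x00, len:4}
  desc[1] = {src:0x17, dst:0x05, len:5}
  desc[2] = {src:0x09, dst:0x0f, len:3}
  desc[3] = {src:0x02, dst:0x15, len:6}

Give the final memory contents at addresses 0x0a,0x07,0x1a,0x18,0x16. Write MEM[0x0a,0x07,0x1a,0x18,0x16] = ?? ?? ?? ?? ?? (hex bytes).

D0: mem[0x00..0x03] <- [85 bb b8 ff]
D1: mem[0x05..0x09] <- [13 7b d9 70 43]
D2: mem[0x0f..0x11] <- [43 36 0d]
D3: mem[0x15..0x1a] <- [b8 ff 82 13 7b d9]
query mem[0x0a]=0x36, mem[0x07]=0xd9, mem[0x1a]=0xd9, mem[0x18]=0x13, mem[0x16]=0xff

MEM[0x0a,0x07,0x1a,0x18,0x16] = 36 d9 d9 13 ff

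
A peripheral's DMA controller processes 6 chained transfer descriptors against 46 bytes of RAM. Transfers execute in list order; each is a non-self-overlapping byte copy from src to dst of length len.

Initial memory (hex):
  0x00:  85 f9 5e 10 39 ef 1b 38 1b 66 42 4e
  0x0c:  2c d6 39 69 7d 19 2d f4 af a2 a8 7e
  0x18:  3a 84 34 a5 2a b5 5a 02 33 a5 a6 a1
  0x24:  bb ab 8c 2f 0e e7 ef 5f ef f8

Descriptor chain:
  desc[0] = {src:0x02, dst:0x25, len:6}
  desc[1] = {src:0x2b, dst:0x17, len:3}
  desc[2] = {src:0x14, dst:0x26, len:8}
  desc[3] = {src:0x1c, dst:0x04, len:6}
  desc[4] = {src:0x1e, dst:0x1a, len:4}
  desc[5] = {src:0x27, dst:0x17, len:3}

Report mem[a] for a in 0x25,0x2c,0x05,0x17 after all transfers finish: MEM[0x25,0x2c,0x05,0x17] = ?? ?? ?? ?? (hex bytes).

MEM[0x25,0x2c,0x05,0x17] = 5e 34 b5 a2

#0 dst[0x25+6] := {0x5e,0x10,0x39,0xef,0x1b,0x38}
#1 dst[0x17+3] := {0x5f,0xef,0xf8}
#2 dst[0x26+8] := {0xaf,0xa2,0xa8,0x5f,0xef,0xf8,0x34,0xa5}
#3 dst[0x04+6] := {0x2a,0xb5,0x5a,0x02,0x33,0xa5}
#4 dst[0x1a+4] := {0x5a,0x02,0x33,0xa5}
#5 dst[0x17+3] := {0xa2,0xa8,0x5f}
query mem[0x25]=0x5e, mem[0x2c]=0x34, mem[0x05]=0xb5, mem[0x17]=0xa2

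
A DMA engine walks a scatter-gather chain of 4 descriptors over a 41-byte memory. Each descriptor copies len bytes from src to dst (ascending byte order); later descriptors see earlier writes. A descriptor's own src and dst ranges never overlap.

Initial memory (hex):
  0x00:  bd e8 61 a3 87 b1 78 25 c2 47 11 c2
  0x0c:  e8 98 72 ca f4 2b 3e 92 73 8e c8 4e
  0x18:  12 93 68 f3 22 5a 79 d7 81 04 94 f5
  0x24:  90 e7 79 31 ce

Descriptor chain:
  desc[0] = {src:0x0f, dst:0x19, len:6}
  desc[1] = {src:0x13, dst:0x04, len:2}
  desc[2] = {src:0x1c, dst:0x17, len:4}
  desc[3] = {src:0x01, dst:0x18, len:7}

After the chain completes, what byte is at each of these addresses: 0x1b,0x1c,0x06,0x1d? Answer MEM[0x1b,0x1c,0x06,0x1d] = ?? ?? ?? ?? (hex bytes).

MEM[0x1b,0x1c,0x06,0x1d] = 92 73 78 78

  after D0: wrote 6B at 0x19 = caf42b3e9273
  after D1: wrote 2B at 0x04 = 9273
  after D2: wrote 4B at 0x17 = 3e9273d7
  after D3: wrote 7B at 0x18 = e861a392737825
query mem[0x1b]=0x92, mem[0x1c]=0x73, mem[0x06]=0x78, mem[0x1d]=0x78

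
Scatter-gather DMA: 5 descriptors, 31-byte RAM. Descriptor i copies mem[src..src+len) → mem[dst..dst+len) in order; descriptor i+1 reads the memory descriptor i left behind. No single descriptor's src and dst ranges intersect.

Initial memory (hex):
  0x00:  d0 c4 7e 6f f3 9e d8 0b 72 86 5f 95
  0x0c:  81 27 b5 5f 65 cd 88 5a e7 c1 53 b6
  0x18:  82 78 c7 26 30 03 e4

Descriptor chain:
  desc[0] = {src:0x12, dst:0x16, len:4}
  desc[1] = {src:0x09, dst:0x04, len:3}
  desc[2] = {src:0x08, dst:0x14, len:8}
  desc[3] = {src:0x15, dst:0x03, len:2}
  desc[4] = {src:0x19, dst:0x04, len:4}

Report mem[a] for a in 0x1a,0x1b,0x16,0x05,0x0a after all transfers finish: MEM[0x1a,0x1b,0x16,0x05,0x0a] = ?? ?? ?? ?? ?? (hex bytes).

#0 dst[0x16+4] := {0x88,0x5a,0xe7,0xc1}
#1 dst[0x04+3] := {0x86,0x5f,0x95}
#2 dst[0x14+8] := {0x72,0x86,0x5f,0x95,0x81,0x27,0xb5,0x5f}
#3 dst[0x03+2] := {0x86,0x5f}
#4 dst[0x04+4] := {0x27,0xb5,0x5f,0x30}
query mem[0x1a]=0xb5, mem[0x1b]=0x5f, mem[0x16]=0x5f, mem[0x05]=0xb5, mem[0x0a]=0x5f

MEM[0x1a,0x1b,0x16,0x05,0x0a] = b5 5f 5f b5 5f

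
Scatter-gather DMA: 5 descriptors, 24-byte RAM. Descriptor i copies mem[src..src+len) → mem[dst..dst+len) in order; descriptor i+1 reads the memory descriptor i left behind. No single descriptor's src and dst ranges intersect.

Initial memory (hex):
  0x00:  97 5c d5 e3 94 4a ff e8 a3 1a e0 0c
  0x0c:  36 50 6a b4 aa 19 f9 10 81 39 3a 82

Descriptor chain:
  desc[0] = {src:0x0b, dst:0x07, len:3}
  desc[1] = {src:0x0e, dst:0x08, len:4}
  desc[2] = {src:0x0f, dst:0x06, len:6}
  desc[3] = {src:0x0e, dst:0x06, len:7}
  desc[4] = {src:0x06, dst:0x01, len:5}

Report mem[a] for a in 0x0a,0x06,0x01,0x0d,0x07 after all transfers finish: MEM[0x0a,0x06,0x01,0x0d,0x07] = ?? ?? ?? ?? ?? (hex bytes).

MEM[0x0a,0x06,0x01,0x0d,0x07] = f9 6a 6a 50 b4

  after D0: wrote 3B at 0x07 = 0c3650
  after D1: wrote 4B at 0x08 = 6ab4aa19
  after D2: wrote 6B at 0x06 = b4aa19f91081
  after D3: wrote 7B at 0x06 = 6ab4aa19f91081
  after D4: wrote 5B at 0x01 = 6ab4aa19f9
query mem[0x0a]=0xf9, mem[0x06]=0x6a, mem[0x01]=0x6a, mem[0x0d]=0x50, mem[0x07]=0xb4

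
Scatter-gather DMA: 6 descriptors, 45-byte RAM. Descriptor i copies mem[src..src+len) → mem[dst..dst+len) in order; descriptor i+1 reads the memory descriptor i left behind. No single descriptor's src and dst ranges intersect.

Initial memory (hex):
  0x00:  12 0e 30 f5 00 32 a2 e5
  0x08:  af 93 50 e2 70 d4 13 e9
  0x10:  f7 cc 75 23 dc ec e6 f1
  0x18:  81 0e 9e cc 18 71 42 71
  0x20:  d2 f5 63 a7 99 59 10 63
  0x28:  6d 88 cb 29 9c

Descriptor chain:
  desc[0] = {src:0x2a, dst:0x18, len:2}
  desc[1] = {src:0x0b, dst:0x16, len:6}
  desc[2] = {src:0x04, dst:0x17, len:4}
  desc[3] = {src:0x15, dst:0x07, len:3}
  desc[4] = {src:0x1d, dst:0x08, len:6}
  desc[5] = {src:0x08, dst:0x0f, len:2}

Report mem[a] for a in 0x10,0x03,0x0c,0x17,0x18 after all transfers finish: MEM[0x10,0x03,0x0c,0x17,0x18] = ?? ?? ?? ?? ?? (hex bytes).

[0] 0x2a->0x18 len=2 : cb 29
[1] 0x0b->0x16 len=6 : e2 70 d4 13 e9 f7
[2] 0x04->0x17 len=4 : 00 32 a2 e5
[3] 0x15->0x07 len=3 : ec e2 00
[4] 0x1d->0x08 len=6 : 71 42 71 d2 f5 63
[5] 0x08->0x0f len=2 : 71 42
query mem[0x10]=0x42, mem[0x03]=0xf5, mem[0x0c]=0xf5, mem[0x17]=0x00, mem[0x18]=0x32

MEM[0x10,0x03,0x0c,0x17,0x18] = 42 f5 f5 00 32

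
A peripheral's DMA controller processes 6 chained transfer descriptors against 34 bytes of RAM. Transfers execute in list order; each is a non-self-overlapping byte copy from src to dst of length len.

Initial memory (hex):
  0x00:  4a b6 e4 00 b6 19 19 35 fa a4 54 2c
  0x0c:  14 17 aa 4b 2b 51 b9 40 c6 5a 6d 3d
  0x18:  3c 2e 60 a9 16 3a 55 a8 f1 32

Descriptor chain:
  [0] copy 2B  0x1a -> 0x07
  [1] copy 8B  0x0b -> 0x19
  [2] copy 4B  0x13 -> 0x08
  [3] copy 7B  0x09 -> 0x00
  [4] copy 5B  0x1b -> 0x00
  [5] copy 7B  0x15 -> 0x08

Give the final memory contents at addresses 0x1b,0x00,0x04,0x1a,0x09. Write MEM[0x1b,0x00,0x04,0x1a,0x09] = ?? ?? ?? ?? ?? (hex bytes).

MEM[0x1b,0x00,0x04,0x1a,0x09] = 17 17 51 14 6d

D0: mem[0x07..0x08] <- [60 a9]
D1: mem[0x19..0x20] <- [2c 14 17 aa 4b 2b 51 b9]
D2: mem[0x08..0x0b] <- [40 c6 5a 6d]
D3: mem[0x00..0x06] <- [c6 5a 6d 14 17 aa 4b]
D4: mem[0x00..0x04] <- [17 aa 4b 2b 51]
D5: mem[0x08..0x0e] <- [5a 6d 3d 3c 2c 14 17]
query mem[0x1b]=0x17, mem[0x00]=0x17, mem[0x04]=0x51, mem[0x1a]=0x14, mem[0x09]=0x6d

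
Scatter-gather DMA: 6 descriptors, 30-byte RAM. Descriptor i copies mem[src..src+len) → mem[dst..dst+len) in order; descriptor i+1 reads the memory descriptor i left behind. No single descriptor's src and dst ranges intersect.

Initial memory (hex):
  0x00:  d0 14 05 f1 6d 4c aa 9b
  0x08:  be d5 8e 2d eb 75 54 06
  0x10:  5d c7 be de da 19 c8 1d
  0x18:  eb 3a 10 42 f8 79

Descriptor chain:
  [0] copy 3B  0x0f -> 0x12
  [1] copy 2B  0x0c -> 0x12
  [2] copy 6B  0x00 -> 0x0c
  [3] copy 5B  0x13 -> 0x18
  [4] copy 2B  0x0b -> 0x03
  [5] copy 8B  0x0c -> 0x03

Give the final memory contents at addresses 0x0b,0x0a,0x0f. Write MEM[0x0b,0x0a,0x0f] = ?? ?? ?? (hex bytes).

[0] 0x0f->0x12 len=3 : 06 5d c7
[1] 0x0c->0x12 len=2 : eb 75
[2] 0x00->0x0c len=6 : d0 14 05 f1 6d 4c
[3] 0x13->0x18 len=5 : 75 c7 19 c8 1d
[4] 0x0b->0x03 len=2 : 2d d0
[5] 0x0c->0x03 len=8 : d0 14 05 f1 6d 4c eb 75
query mem[0x0b]=0x2d, mem[0x0a]=0x75, mem[0x0f]=0xf1

MEM[0x0b,0x0a,0x0f] = 2d 75 f1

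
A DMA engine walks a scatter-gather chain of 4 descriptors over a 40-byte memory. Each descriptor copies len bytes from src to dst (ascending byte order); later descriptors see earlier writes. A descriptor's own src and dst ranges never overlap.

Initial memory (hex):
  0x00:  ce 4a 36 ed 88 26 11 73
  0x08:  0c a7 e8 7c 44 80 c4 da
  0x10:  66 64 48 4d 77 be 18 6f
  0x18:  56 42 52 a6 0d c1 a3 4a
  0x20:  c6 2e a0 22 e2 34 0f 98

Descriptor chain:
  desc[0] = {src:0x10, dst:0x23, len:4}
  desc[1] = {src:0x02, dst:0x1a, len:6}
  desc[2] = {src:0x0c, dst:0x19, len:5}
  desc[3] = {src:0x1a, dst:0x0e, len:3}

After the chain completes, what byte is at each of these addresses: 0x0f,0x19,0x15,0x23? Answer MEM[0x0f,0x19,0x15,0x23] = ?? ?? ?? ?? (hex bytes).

MEM[0x0f,0x19,0x15,0x23] = c4 44 be 66

#0 dst[0x23+4] := {0x66,0x64,0x48,0x4d}
#1 dst[0x1a+6] := {0x36,0xed,0x88,0x26,0x11,0x73}
#2 dst[0x19+5] := {0x44,0x80,0xc4,0xda,0x66}
#3 dst[0x0e+3] := {0x80,0xc4,0xda}
query mem[0x0f]=0xc4, mem[0x19]=0x44, mem[0x15]=0xbe, mem[0x23]=0x66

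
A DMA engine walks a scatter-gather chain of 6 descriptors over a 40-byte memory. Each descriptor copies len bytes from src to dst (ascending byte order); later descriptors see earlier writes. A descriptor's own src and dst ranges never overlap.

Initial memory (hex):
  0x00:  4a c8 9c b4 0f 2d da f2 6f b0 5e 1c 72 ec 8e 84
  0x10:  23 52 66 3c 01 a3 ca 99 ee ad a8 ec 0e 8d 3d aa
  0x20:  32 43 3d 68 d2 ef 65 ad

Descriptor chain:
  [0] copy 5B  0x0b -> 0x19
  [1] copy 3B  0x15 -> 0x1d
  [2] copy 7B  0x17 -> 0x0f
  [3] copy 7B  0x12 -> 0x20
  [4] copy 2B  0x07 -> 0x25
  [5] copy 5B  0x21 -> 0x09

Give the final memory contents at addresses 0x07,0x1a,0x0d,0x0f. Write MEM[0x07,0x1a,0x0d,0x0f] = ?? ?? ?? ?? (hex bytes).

MEM[0x07,0x1a,0x0d,0x0f] = f2 72 f2 99

D0: mem[0x19..0x1d] <- [1c 72 ec 8e 84]
D1: mem[0x1d..0x1f] <- [a3 ca 99]
D2: mem[0x0f..0x15] <- [99 ee 1c 72 ec 8e a3]
D3: mem[0x20..0x26] <- [72 ec 8e a3 ca 99 ee]
D4: mem[0x25..0x26] <- [f2 6f]
D5: mem[0x09..0x0d] <- [ec 8e a3 ca f2]
query mem[0x07]=0xf2, mem[0x1a]=0x72, mem[0x0d]=0xf2, mem[0x0f]=0x99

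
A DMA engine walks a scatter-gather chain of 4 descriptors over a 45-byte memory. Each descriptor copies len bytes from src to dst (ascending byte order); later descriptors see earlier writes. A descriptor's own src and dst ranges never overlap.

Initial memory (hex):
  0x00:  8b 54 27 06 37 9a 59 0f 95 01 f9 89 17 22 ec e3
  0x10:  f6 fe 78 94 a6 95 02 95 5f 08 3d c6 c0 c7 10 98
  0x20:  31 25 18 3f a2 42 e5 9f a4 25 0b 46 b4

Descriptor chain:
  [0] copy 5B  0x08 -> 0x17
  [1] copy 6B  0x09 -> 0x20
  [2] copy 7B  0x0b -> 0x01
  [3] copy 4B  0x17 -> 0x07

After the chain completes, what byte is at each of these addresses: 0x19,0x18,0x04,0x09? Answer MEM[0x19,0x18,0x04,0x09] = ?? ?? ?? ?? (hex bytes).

#0 dst[0x17+5] := {0x95,0x01,0xf9,0x89,0x17}
#1 dst[0x20+6] := {0x01,0xf9,0x89,0x17,0x22,0xec}
#2 dst[0x01+7] := {0x89,0x17,0x22,0xec,0xe3,0xf6,0xfe}
#3 dst[0x07+4] := {0x95,0x01,0xf9,0x89}
query mem[0x19]=0xf9, mem[0x18]=0x01, mem[0x04]=0xec, mem[0x09]=0xf9

MEM[0x19,0x18,0x04,0x09] = f9 01 ec f9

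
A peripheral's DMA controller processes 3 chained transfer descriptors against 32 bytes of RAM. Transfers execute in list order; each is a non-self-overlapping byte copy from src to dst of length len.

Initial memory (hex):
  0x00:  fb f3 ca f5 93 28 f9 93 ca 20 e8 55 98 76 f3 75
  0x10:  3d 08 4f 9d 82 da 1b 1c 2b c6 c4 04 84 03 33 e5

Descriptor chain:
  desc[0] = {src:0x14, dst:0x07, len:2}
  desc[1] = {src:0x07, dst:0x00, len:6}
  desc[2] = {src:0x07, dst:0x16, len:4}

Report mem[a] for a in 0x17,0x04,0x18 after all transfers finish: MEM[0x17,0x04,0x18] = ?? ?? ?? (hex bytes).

MEM[0x17,0x04,0x18] = da 55 20

D0: mem[0x07..0x08] <- [82 da]
D1: mem[0x00..0x05] <- [82 da 20 e8 55 98]
D2: mem[0x16..0x19] <- [82 da 20 e8]
query mem[0x17]=0xda, mem[0x04]=0x55, mem[0x18]=0x20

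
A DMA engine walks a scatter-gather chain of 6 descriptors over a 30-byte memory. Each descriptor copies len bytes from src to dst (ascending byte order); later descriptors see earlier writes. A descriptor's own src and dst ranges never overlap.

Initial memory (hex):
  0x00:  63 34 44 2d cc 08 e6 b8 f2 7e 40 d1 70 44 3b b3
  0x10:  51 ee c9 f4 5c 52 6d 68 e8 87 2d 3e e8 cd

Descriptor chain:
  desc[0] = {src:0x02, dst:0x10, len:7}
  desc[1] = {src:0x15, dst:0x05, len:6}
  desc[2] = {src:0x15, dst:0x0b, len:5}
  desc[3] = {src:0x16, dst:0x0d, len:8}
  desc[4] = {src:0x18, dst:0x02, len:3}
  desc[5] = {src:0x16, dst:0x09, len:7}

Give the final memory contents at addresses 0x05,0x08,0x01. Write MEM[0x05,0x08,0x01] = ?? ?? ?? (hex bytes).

#0 dst[0x10+7] := {0x44,0x2d,0xcc,0x08,0xe6,0xb8,0xf2}
#1 dst[0x05+6] := {0xb8,0xf2,0x68,0xe8,0x87,0x2d}
#2 dst[0x0b+5] := {0xb8,0xf2,0x68,0xe8,0x87}
#3 dst[0x0d+8] := {0xf2,0x68,0xe8,0x87,0x2d,0x3e,0xe8,0xcd}
#4 dst[0x02+3] := {0xe8,0x87,0x2d}
#5 dst[0x09+7] := {0xf2,0x68,0xe8,0x87,0x2d,0x3e,0xe8}
query mem[0x05]=0xb8, mem[0x08]=0xe8, mem[0x01]=0x34

MEM[0x05,0x08,0x01] = b8 e8 34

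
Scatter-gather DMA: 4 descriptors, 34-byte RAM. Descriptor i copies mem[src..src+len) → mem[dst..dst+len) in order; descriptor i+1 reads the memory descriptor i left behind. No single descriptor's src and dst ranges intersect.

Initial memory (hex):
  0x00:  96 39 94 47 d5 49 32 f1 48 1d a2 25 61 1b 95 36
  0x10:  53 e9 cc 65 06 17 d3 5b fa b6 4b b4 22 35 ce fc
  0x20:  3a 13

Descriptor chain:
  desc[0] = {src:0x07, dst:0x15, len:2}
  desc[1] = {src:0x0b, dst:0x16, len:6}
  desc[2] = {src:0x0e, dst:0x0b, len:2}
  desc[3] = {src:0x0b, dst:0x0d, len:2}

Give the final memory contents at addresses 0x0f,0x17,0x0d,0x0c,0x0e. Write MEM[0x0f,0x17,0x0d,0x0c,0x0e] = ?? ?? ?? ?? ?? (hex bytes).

[0] 0x07->0x15 len=2 : f1 48
[1] 0x0b->0x16 len=6 : 25 61 1b 95 36 53
[2] 0x0e->0x0b len=2 : 95 36
[3] 0x0b->0x0d len=2 : 95 36
query mem[0x0f]=0x36, mem[0x17]=0x61, mem[0x0d]=0x95, mem[0x0c]=0x36, mem[0x0e]=0x36

MEM[0x0f,0x17,0x0d,0x0c,0x0e] = 36 61 95 36 36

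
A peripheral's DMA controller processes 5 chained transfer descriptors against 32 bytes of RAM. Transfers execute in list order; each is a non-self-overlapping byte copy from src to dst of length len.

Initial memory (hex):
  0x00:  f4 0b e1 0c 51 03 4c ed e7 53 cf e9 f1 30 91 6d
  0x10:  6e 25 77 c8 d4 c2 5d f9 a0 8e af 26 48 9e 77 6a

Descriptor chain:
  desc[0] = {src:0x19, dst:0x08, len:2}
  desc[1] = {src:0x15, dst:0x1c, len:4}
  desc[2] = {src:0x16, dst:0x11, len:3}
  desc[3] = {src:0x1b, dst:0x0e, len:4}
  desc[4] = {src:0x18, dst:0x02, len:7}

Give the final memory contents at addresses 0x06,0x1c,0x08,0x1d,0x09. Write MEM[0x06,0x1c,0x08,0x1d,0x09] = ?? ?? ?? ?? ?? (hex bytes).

MEM[0x06,0x1c,0x08,0x1d,0x09] = c2 c2 f9 5d af

D0: mem[0x08..0x09] <- [8e af]
D1: mem[0x1c..0x1f] <- [c2 5d f9 a0]
D2: mem[0x11..0x13] <- [5d f9 a0]
D3: mem[0x0e..0x11] <- [26 c2 5d f9]
D4: mem[0x02..0x08] <- [a0 8e af 26 c2 5d f9]
query mem[0x06]=0xc2, mem[0x1c]=0xc2, mem[0x08]=0xf9, mem[0x1d]=0x5d, mem[0x09]=0xaf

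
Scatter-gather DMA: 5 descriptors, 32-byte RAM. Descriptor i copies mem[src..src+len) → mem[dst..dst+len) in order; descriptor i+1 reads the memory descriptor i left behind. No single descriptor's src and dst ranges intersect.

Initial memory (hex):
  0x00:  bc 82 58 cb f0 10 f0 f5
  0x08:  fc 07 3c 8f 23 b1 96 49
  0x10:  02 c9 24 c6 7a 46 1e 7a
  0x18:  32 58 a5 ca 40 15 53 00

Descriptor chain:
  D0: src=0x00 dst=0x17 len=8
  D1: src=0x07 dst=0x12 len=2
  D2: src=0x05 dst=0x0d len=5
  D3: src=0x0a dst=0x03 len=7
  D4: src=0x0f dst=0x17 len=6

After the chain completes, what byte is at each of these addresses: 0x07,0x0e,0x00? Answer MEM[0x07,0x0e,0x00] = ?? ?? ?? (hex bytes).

MEM[0x07,0x0e,0x00] = f0 f0 bc

#0 dst[0x17+8] := {0xbc,0x82,0x58,0xcb,0xf0,0x10,0xf0,0xf5}
#1 dst[0x12+2] := {0xf5,0xfc}
#2 dst[0x0d+5] := {0x10,0xf0,0xf5,0xfc,0x07}
#3 dst[0x03+7] := {0x3c,0x8f,0x23,0x10,0xf0,0xf5,0xfc}
#4 dst[0x17+6] := {0xf5,0xfc,0x07,0xf5,0xfc,0x7a}
query mem[0x07]=0xf0, mem[0x0e]=0xf0, mem[0x00]=0xbc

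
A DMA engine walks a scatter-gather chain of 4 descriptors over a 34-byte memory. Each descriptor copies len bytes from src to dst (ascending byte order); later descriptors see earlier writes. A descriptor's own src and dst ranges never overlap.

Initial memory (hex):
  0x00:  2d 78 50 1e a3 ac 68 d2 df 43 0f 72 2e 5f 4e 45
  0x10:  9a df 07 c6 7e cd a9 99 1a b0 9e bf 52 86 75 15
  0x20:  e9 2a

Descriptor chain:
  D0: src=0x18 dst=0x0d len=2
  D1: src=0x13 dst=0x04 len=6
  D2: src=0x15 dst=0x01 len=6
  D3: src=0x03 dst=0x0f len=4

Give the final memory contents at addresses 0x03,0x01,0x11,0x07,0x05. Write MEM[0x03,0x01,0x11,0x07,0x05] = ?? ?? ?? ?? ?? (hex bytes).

MEM[0x03,0x01,0x11,0x07,0x05] = 99 cd b0 a9 b0

D0: mem[0x0d..0x0e] <- [1a b0]
D1: mem[0x04..0x09] <- [c6 7e cd a9 99 1a]
D2: mem[0x01..0x06] <- [cd a9 99 1a b0 9e]
D3: mem[0x0f..0x12] <- [99 1a b0 9e]
query mem[0x03]=0x99, mem[0x01]=0xcd, mem[0x11]=0xb0, mem[0x07]=0xa9, mem[0x05]=0xb0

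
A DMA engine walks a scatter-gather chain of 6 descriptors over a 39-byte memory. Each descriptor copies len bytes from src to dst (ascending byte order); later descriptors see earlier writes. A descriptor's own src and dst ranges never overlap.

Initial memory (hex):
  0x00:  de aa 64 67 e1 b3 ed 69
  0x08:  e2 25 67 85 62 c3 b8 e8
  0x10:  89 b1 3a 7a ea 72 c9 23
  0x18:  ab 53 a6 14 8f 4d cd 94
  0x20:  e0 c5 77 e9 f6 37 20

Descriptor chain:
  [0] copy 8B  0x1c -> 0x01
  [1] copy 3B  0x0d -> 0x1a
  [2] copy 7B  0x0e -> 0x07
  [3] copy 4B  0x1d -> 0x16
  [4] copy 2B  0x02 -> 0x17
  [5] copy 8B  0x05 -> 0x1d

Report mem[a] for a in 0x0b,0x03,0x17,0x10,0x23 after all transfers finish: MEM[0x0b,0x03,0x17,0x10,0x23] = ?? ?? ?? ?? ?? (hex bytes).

  after D0: wrote 8B at 0x01 = 8f4dcd94e0c577e9
  after D1: wrote 3B at 0x1a = c3b8e8
  after D2: wrote 7B at 0x07 = b8e889b13a7aea
  after D3: wrote 4B at 0x16 = 4dcd94e0
  after D4: wrote 2B at 0x17 = 4dcd
  after D5: wrote 8B at 0x1d = e0c5b8e889b13a7a
query mem[0x0b]=0x3a, mem[0x03]=0xcd, mem[0x17]=0x4d, mem[0x10]=0x89, mem[0x23]=0x3a

MEM[0x0b,0x03,0x17,0x10,0x23] = 3a cd 4d 89 3a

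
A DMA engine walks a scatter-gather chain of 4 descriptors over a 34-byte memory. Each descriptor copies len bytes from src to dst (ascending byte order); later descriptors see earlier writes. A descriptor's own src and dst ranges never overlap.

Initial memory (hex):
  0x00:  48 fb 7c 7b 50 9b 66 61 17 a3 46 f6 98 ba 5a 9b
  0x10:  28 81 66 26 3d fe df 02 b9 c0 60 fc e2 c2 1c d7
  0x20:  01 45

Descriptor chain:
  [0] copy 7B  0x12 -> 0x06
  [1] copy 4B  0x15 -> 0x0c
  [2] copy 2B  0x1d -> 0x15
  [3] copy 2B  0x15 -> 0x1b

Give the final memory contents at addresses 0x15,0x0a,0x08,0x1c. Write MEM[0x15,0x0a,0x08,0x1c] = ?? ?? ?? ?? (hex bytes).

MEM[0x15,0x0a,0x08,0x1c] = c2 df 3d 1c

  after D0: wrote 7B at 0x06 = 66263dfedf02b9
  after D1: wrote 4B at 0x0c = fedf02b9
  after D2: wrote 2B at 0x15 = c21c
  after D3: wrote 2B at 0x1b = c21c
query mem[0x15]=0xc2, mem[0x0a]=0xdf, mem[0x08]=0x3d, mem[0x1c]=0x1c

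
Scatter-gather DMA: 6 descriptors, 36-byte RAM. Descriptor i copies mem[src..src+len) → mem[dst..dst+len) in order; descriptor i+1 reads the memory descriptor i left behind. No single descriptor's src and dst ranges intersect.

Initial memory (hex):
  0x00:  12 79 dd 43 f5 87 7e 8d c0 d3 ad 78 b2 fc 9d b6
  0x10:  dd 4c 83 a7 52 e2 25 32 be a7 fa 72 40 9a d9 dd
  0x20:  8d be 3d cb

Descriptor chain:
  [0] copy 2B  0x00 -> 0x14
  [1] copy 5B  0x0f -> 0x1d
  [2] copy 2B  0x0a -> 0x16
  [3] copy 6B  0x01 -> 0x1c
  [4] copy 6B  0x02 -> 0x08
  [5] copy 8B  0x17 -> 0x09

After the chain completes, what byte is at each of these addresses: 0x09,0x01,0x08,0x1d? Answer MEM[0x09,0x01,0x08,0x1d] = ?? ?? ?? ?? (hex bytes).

MEM[0x09,0x01,0x08,0x1d] = 78 79 dd dd

D0: mem[0x14..0x15] <- [12 79]
D1: mem[0x1d..0x21] <- [b6 dd 4c 83 a7]
D2: mem[0x16..0x17] <- [ad 78]
D3: mem[0x1c..0x21] <- [79 dd 43 f5 87 7e]
D4: mem[0x08..0x0d] <- [dd 43 f5 87 7e 8d]
D5: mem[0x09..0x10] <- [78 be a7 fa 72 79 dd 43]
query mem[0x09]=0x78, mem[0x01]=0x79, mem[0x08]=0xdd, mem[0x1d]=0xdd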